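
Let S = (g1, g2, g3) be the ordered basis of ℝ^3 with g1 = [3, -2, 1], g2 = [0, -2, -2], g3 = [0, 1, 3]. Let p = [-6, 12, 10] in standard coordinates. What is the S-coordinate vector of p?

We seek scalars with c_1 g1 + ... + c_3 g3 = p; equivalently solve M c = p where the columns of M are g1, ..., g3.
Solving this 3x3 system gives c = (-2, -3, 2).
Check: -2g1 - 3g2 + 2g3 = [-6, 12, 10].

[-2, -3, 2]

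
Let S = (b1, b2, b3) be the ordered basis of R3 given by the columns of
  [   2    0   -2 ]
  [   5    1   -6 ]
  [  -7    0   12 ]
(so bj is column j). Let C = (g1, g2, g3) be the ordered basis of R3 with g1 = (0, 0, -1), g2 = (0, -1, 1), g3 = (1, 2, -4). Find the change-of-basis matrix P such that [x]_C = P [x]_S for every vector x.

Take x = bj: its S-coordinates are the j-th standard unit vector, so P e_j — column j of P — equals [bj]_C.
b1 = -2g1 - g2 + 2g3, giving column 1 = (-2, -1, 2); repeating for each j gives P = [[-2, -1, -2], [-1, -1, 2], [2, 0, -2]].

[[-2, -1, -2], [-1, -1, 2], [2, 0, -2]]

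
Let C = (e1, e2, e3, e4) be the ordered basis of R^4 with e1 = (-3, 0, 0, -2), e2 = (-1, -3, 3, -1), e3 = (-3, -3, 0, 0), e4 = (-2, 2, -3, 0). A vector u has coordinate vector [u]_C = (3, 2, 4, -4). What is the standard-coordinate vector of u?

u = M [u]_C, where M has columns e1, ..., e4.
Carrying out the matrix-vector product, u = (-15, -26, 18, -8).

(-15, -26, 18, -8)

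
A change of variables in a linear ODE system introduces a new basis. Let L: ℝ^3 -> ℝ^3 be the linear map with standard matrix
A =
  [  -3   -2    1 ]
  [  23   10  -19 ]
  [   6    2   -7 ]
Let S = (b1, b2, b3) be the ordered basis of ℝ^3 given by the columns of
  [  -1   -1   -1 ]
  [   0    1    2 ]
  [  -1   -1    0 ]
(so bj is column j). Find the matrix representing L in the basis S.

Let P have columns b1, ..., b3. Then [L]_S = P^(-1) A P.
Here det P = -1, so P^(-1) is integer; computing A P first and then P^(-1)(A P) gives [[1, -3, 3], [-2, 0, -1], [-1, 3, -1]].

[[1, -3, 3], [-2, 0, -1], [-1, 3, -1]]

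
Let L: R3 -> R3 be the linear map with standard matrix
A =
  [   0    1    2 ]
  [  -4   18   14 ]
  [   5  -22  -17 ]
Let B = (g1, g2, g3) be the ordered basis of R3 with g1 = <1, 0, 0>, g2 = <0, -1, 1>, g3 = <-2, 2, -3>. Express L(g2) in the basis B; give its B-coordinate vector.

Compute L(g2) = A g2 = <1, -4, 5> in standard coordinates.
Then write this in B-coordinates: solve for y in y_1 g1 + ... + y_3 g3 = <1, -4, 5>.
This gives y = <-1, 2, -1>, which is column 2 of [L]_B.

<-1, 2, -1>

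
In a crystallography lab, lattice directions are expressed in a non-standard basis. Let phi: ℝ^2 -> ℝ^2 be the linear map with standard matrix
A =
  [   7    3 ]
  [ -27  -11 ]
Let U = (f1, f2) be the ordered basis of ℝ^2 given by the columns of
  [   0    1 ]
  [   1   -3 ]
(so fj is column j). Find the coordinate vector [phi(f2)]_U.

Column 2 of [phi]_U is the U-coordinate vector of phi(f2).
In standard coordinates phi(f2) = A f2 = [-2, 6].
Converting to U: [-2, 6] = 0·f1 - 2f2, so the coordinate vector is [0, -2].

[0, -2]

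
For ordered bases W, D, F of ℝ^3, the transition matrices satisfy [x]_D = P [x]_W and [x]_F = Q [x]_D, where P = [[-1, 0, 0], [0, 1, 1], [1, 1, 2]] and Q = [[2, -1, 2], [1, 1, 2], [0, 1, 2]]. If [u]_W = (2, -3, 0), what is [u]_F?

(-3, -7, -5)

Composing the changes, [u]_F = Q P [u]_W.
Q P = [[0, 1, 3], [1, 3, 5], [2, 3, 5]]; applying this to (2, -3, 0) gives (-3, -7, -5).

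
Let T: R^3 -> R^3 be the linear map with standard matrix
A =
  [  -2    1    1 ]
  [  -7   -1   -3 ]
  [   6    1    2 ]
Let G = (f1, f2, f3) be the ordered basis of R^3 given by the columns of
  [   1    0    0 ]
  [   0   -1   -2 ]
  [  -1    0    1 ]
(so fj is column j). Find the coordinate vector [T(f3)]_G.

<-1, 3, -1>

Column 3 of [T]_G is the G-coordinate vector of T(f3).
In standard coordinates T(f3) = A f3 = <-1, -1, 0>.
Converting to G: <-1, -1, 0> = -f1 + 3f2 - f3, so the coordinate vector is <-1, 3, -1>.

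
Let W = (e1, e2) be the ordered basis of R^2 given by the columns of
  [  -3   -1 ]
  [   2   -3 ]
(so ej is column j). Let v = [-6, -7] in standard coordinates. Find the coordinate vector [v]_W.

[1, 3]

We seek scalars with c_1 e1 + c_2 e2 = v; equivalently solve M c = v where the columns of M are e1, e2.
System: -3c_1 - c_2 = -6, 2c_1 - 3c_2 = -7; solving gives c_1 = 1, c_2 = 3.
Check: e1 + 3e2 = [-6, -7].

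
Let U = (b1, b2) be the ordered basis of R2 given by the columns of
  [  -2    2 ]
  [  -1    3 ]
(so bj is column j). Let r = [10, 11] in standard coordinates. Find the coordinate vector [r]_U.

[-2, 3]

[r]_U is the unique c with M c = r, where M has columns b1, b2.
System: -2c_1 + 2c_2 = 10, -c_1 + 3c_2 = 11; solving gives c_1 = -2, c_2 = 3.
Check: -2b1 + 3b2 = [10, 11].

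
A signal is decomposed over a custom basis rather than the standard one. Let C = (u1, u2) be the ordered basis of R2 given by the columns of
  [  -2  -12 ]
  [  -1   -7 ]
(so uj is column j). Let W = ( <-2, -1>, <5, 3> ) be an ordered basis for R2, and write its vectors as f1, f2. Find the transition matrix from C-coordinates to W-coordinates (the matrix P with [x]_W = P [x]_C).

Column j of P is [uj]_W, since P maps C-coordinates to W-coordinates.
Expressing u1 in W: u1 = f1 + 0·f2, so column 1 of P is <1, 0>.
Doing the same for each uj gives P = [[1, 1], [0, -2]].

[[1, 1], [0, -2]]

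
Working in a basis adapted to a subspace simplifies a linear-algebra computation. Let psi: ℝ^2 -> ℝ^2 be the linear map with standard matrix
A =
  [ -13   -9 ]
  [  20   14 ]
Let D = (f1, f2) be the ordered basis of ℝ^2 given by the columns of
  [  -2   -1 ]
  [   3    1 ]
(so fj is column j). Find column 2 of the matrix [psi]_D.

Column 2 of [psi]_D is the D-coordinate vector of psi(f2).
In standard coordinates psi(f2) = A f2 = [4, -6].
Converting to D: [4, -6] = -2f1 + 0·f2, so the coordinate vector is [-2, 0].

[-2, 0]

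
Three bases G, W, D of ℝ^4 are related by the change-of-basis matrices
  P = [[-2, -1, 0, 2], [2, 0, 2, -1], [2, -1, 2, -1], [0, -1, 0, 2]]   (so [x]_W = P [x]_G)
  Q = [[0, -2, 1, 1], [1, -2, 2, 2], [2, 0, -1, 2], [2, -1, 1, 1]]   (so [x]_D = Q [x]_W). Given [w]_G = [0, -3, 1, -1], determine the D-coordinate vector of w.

Apply P to get W-coordinates [1, 3, 6, 1], then Q to get D-coordinates.
The result is [w]_D = [1, 9, -2, 6].

[1, 9, -2, 6]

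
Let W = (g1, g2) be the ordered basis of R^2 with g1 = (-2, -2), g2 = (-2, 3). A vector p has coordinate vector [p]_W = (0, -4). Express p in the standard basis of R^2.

(8, -12)

The coordinates say p = 0·g1 - 4g2; adding the scaled basis vectors gives (8, -12).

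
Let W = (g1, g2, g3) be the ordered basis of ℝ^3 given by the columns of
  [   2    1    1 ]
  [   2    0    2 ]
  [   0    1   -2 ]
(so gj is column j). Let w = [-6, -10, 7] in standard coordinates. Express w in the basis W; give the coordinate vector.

We seek scalars with c_1 g1 + ... + c_3 g3 = w; equivalently solve M c = w where the columns of M are g1, ..., g3.
Row-reducing the augmented matrix [M | w] gives c = (-2, 1, -3).
Check: -2g1 + g2 - 3g3 = [-6, -10, 7].

[-2, 1, -3]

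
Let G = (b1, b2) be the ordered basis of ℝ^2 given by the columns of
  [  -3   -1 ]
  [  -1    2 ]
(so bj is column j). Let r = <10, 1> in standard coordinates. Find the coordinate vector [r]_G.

<-3, -1>

We seek scalars with c_1 b1 + c_2 b2 = r; equivalently solve M c = r where the columns of M are b1, b2.
System: -3c_1 - c_2 = 10, -c_1 + 2c_2 = 1; solving gives c_1 = -3, c_2 = -1.
Check: -3b1 - b2 = <10, 1>.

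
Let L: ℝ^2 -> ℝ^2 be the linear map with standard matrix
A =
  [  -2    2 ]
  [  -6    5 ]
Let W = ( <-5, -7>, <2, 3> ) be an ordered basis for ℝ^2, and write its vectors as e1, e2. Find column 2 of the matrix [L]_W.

<0, 1>

Compute L(e2) = A e2 = <2, 3> in standard coordinates.
Then write this in W-coordinates: solve for y in y_1 e1 + y_2 e2 = <2, 3>.
This gives y = <0, 1>, which is column 2 of [L]_W.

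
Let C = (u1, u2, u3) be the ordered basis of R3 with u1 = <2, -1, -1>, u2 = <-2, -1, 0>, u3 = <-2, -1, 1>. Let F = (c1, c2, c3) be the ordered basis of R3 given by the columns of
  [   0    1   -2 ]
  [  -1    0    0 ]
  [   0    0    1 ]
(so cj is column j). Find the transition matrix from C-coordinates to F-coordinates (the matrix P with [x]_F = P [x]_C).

Let M have columns uj and N have columns cj. Then for every x, N [x]_F = x = M [x]_C, so P = N^(-1) M.
Since det N = 1, N^(-1) has integer entries; multiplying gives P = [[1, 1, 1], [0, -2, 0], [-1, 0, 1]].

[[1, 1, 1], [0, -2, 0], [-1, 0, 1]]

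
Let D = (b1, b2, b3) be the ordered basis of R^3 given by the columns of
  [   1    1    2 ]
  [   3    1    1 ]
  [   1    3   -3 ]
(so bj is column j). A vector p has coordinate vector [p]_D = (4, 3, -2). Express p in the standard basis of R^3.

The coordinates say p = 4b1 + 3b2 - 2b3; adding the scaled basis vectors gives (3, 13, 19).

(3, 13, 19)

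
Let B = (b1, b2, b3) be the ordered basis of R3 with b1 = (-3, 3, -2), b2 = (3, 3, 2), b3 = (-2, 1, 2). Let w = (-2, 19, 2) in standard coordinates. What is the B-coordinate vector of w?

(3, 3, 1)

[w]_B is the unique c with M c = w, where M has columns b1, ..., b3.
Row-reducing the augmented matrix [M | w] gives c = (3, 3, 1).
Check: 3b1 + 3b2 + b3 = (-2, 19, 2).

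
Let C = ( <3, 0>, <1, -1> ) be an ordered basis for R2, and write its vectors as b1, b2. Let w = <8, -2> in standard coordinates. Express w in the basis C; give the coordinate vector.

<2, 2>

[w]_C is the unique c with M c = w, where M has columns b1, b2.
System: 3c_1 + c_2 = 8, 0c_1 - c_2 = -2; solving gives c_1 = 2, c_2 = 2.
Check: 2b1 + 2b2 = <8, -2>.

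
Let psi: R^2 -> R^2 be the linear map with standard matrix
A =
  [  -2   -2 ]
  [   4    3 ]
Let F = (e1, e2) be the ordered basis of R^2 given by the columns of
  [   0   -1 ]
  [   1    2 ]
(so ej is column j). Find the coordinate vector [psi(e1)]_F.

Compute psi(e1) = A e1 = [-2, 3] in standard coordinates.
Then write this in F-coordinates: solve for y in y_1 e1 + y_2 e2 = [-2, 3].
This gives y = [-1, 2], which is column 1 of [psi]_F.

[-1, 2]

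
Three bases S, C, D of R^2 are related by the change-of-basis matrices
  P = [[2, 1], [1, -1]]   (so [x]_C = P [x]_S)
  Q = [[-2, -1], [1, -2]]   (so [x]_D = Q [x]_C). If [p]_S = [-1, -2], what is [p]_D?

Composing the changes, [p]_D = Q P [p]_S.
Q P = [[-5, -1], [0, 3]]; applying this to [-1, -2] gives [7, -6].

[7, -6]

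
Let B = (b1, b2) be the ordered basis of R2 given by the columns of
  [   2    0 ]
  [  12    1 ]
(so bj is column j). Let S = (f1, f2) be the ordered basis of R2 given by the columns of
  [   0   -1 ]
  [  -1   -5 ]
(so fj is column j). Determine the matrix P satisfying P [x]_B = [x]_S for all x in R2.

Take x = bj: its B-coordinates are the j-th standard unit vector, so P e_j — column j of P — equals [bj]_S.
b1 = -2f1 - 2f2, giving column 1 = <-2, -2>; repeating for each j gives P = [[-2, -1], [-2, 0]].

[[-2, -1], [-2, 0]]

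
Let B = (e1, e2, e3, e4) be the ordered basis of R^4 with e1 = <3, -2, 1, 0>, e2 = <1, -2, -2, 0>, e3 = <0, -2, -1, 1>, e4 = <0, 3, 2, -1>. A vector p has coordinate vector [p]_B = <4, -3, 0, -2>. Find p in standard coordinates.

<9, -8, 6, 2>

By definition p = 4e1 - 3e2 + 0·e3 - 2e4.
Summing componentwise gives <9, -8, 6, 2>.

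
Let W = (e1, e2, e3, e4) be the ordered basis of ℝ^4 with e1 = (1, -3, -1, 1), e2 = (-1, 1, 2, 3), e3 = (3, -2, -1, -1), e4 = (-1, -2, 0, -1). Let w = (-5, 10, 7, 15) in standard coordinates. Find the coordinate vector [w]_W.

[w]_W is the unique c with M c = w, where M has columns e1, ..., e4.
Solving this 4x4 system gives c = (1, 3, -2, -3).
Check: e1 + 3e2 - 2e3 - 3e4 = (-5, 10, 7, 15).

(1, 3, -2, -3)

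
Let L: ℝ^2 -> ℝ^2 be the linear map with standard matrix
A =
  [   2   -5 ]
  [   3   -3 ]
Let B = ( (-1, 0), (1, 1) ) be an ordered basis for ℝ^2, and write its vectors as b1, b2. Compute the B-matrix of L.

Let P have columns b1, b2. Then [L]_B = P^(-1) A P.
Here det P = -1, so P^(-1) is integer; computing A P first and then P^(-1)(A P) gives [[-1, 3], [-3, 0]].

[[-1, 3], [-3, 0]]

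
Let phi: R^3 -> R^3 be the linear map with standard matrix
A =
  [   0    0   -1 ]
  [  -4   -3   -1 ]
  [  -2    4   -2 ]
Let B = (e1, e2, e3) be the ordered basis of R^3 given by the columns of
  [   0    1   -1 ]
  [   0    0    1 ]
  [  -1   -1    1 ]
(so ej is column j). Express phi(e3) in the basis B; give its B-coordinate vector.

[-3, -1, 0]

Compute phi(e3) = A e3 = [-1, 0, 4] in standard coordinates.
Then write this in B-coordinates: solve for y in y_1 e1 + ... + y_3 e3 = [-1, 0, 4].
This gives y = [-3, -1, 0], which is column 3 of [phi]_B.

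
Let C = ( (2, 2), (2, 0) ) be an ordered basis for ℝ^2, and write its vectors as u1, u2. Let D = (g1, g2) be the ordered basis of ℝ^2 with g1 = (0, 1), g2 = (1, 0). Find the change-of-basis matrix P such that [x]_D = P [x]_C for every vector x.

[[2, 0], [2, 2]]

Take x = uj: its C-coordinates are the j-th standard unit vector, so P e_j — column j of P — equals [uj]_D.
u1 = 2g1 + 2g2, giving column 1 = (2, 2); repeating for each j gives P = [[2, 0], [2, 2]].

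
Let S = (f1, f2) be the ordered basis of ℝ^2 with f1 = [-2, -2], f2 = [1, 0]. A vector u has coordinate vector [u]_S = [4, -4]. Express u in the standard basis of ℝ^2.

[-12, -8]

u = M [u]_S, where M has columns f1, f2.
Carrying out the matrix-vector product, u = [-12, -8].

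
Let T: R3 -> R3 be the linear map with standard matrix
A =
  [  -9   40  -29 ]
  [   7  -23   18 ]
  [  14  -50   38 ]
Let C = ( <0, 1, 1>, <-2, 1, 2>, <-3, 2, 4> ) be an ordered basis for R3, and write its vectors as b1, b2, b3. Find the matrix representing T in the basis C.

[[2, 0, 0], [-1, 3, 3], [-3, -2, 1]]

The j-th column of [T]_C is [T(bj)]_C.
T(b1) = A b1 = <11, -5, -12> = 2b1 - b2 - 3b3, so column 1 is <2, -1, -3>.
Repeating for b2, b3 and assembling the columns gives [[2, 0, 0], [-1, 3, 3], [-3, -2, 1]].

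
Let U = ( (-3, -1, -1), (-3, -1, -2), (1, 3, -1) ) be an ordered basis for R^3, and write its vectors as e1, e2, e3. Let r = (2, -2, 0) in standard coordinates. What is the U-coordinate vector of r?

[r]_U is the unique c with M c = r, where M has columns e1, ..., e3.
Gaussian elimination on [M | r] yields c = (-3, 2, -1).
Check: -3e1 + 2e2 - e3 = (2, -2, 0).

(-3, 2, -1)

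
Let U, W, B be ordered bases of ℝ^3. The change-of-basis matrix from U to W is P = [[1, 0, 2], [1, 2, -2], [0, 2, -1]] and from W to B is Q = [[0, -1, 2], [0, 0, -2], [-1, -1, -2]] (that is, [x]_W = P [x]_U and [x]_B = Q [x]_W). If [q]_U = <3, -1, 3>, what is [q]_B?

<-5, 10, 6>

First [q]_W = P [q]_U = <9, -5, -5>.
Then [q]_B = Q [q]_W = <-5, 10, 6>.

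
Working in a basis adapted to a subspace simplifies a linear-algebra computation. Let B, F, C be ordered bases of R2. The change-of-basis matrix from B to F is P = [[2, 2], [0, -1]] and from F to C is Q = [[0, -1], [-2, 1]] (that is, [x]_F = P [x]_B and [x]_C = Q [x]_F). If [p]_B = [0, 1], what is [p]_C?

Apply P to get F-coordinates [2, -1], then Q to get C-coordinates.
The result is [p]_C = [1, -5].

[1, -5]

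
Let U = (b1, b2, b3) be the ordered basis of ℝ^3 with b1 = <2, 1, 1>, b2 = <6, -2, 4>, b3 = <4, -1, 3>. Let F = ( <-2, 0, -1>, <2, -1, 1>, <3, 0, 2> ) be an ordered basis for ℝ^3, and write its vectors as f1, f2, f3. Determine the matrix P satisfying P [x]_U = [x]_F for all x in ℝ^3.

[[-2, 2, 2], [-1, 2, 1], [0, 2, 2]]

Column j of P is [bj]_F, since P maps U-coordinates to F-coordinates.
Expressing b1 in F: b1 = -2f1 - f2 + 0·f3, so column 1 of P is <-2, -1, 0>.
Doing the same for each bj gives P = [[-2, 2, 2], [-1, 2, 1], [0, 2, 2]].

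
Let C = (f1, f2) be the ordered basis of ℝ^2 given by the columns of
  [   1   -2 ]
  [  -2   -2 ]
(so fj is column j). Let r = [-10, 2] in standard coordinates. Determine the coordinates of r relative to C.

Write r = c_1 f1 + c_2 f2 and solve for the c_i.
System: c_1 - 2c_2 = -10, -2c_1 - 2c_2 = 2; solving gives c_1 = -4, c_2 = 3.
Check: -4f1 + 3f2 = [-10, 2].

[-4, 3]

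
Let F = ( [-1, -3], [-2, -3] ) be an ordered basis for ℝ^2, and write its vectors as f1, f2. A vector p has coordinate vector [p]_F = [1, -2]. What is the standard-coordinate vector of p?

[3, 3]

By definition p = f1 - 2f2.
Summing componentwise gives [3, 3].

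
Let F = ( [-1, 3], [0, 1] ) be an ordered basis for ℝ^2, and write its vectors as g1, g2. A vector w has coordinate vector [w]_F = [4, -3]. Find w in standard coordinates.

w = M [w]_F, where M has columns g1, g2.
Carrying out the matrix-vector product, w = [-4, 9].

[-4, 9]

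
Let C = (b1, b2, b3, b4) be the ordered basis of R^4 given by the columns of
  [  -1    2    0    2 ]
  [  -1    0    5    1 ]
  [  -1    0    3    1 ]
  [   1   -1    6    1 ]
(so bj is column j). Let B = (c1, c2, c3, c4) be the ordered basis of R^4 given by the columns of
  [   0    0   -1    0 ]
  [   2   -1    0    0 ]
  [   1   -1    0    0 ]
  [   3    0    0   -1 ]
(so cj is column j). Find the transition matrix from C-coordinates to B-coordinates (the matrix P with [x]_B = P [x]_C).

[[0, 0, 2, 0], [1, 0, -1, -1], [1, -2, 0, -2], [-1, 1, 0, -1]]

Let M have columns bj and N have columns cj. Then for every x, N [x]_B = x = M [x]_C, so P = N^(-1) M.
Since det N = -1, N^(-1) has integer entries; multiplying gives P = [[0, 0, 2, 0], [1, 0, -1, -1], [1, -2, 0, -2], [-1, 1, 0, -1]].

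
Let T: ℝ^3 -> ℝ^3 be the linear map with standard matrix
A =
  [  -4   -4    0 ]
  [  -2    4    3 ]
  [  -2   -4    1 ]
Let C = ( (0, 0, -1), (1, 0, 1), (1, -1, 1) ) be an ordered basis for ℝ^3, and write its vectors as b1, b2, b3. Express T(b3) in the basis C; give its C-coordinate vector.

Column 3 of [T]_C is the C-coordinate vector of T(b3).
In standard coordinates T(b3) = A b3 = (0, -3, 3).
Converting to C: (0, -3, 3) = -3b1 - 3b2 + 3b3, so the coordinate vector is (-3, -3, 3).

(-3, -3, 3)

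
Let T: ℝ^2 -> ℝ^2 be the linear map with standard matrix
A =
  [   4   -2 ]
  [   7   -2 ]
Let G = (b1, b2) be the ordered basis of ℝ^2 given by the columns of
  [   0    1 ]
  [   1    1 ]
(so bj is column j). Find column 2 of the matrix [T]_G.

[3, 2]

Compute T(b2) = A b2 = [2, 5] in standard coordinates.
Then write this in G-coordinates: solve for y in y_1 b1 + y_2 b2 = [2, 5].
This gives y = [3, 2], which is column 2 of [T]_G.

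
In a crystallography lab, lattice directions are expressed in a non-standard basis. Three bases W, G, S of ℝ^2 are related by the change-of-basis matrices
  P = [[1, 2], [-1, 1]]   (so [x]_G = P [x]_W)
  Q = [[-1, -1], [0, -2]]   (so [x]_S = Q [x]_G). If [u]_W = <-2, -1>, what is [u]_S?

First [u]_G = P [u]_W = <-4, 1>.
Then [u]_S = Q [u]_G = <3, -2>.

<3, -2>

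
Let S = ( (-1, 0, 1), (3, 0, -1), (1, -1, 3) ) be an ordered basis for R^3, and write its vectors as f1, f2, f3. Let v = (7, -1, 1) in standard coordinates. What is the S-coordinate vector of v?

(0, 2, 1)

We seek scalars with c_1 f1 + ... + c_3 f3 = v; equivalently solve M c = v where the columns of M are f1, ..., f3.
Row-reducing the augmented matrix [M | v] gives c = (0, 2, 1).
Check: 0·f1 + 2f2 + f3 = (7, -1, 1).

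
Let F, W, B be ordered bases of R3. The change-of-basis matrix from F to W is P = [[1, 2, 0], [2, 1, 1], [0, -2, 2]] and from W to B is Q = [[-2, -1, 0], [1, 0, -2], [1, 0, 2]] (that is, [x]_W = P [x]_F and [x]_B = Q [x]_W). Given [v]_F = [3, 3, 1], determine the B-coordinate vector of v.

[-28, 17, 1]

Composing the changes, [v]_B = Q P [v]_F.
Q P = [[-4, -5, -1], [1, 6, -4], [1, -2, 4]]; applying this to [3, 3, 1] gives [-28, 17, 1].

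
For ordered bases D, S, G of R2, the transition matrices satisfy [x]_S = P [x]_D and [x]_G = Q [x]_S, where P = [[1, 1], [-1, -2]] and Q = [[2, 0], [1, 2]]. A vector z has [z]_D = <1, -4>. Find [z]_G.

Composing the changes, [z]_G = Q P [z]_D.
Q P = [[2, 2], [-1, -3]]; applying this to <1, -4> gives <-6, 11>.

<-6, 11>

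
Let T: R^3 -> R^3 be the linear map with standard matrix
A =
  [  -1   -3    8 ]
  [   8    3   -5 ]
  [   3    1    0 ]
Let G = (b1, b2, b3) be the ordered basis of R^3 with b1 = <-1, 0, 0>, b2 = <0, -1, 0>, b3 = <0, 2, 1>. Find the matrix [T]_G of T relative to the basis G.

The j-th column of [T]_G is [T(bj)]_G.
T(b1) = A b1 = <1, -8, -3> = -b1 + 2b2 - 3b3, so column 1 is <-1, 2, -3>.
Repeating for b2, b3 and assembling the columns gives [[-1, -3, -2], [2, 1, 3], [-3, -1, 2]].

[[-1, -3, -2], [2, 1, 3], [-3, -1, 2]]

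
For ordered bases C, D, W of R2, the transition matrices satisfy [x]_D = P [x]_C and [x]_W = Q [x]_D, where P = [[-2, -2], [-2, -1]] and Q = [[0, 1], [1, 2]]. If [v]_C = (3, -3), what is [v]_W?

(-3, -6)

Apply P to get D-coordinates (0, -3), then Q to get W-coordinates.
The result is [v]_W = (-3, -6).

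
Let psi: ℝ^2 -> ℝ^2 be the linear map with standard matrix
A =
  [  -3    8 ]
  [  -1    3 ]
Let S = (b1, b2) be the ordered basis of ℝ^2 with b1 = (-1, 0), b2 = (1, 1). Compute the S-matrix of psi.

Let P have columns b1, b2. Then [psi]_S = P^(-1) A P.
Here det P = -1, so P^(-1) is integer; computing A P first and then P^(-1)(A P) gives [[-2, -3], [1, 2]].

[[-2, -3], [1, 2]]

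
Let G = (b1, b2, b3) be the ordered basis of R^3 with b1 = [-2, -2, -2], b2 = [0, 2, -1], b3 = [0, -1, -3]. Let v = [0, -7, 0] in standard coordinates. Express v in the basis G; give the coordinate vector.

[0, -3, 1]

We seek scalars with c_1 b1 + ... + c_3 b3 = v; equivalently solve M c = v where the columns of M are b1, ..., b3.
Gaussian elimination on [M | v] yields c = (0, -3, 1).
Check: 0·b1 - 3b2 + b3 = [0, -7, 0].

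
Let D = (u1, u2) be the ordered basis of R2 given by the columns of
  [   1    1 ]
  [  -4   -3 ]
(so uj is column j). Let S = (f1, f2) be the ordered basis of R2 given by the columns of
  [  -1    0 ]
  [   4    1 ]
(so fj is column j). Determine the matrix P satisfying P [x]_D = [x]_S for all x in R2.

[[-1, -1], [0, 1]]

Let M have columns uj and N have columns fj. Then for every x, N [x]_S = x = M [x]_D, so P = N^(-1) M.
Since det N = -1, N^(-1) has integer entries; multiplying gives P = [[-1, -1], [0, 1]].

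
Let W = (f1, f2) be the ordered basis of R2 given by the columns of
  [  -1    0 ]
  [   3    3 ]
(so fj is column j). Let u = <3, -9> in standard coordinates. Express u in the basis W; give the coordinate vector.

[u]_W is the unique c with M c = u, where M has columns f1, f2.
System: -c_1 + 0c_2 = 3, 3c_1 + 3c_2 = -9; solving gives c_1 = -3, c_2 = 0.
Check: -3f1 + 0·f2 = <3, -9>.

<-3, 0>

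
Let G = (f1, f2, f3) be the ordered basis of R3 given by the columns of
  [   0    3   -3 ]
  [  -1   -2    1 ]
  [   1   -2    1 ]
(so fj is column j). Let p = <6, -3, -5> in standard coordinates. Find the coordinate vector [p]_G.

<-1, 2, 0>

We seek scalars with c_1 f1 + ... + c_3 f3 = p; equivalently solve M c = p where the columns of M are f1, ..., f3.
Solving this 3x3 system gives c = (-1, 2, 0).
Check: -f1 + 2f2 + 0·f3 = <6, -3, -5>.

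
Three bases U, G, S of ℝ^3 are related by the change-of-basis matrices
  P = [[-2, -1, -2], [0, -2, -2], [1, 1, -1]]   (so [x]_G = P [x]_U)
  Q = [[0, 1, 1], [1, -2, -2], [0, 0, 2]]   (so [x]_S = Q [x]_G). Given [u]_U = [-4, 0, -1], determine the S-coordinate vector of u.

First [u]_G = P [u]_U = [10, 2, -3].
Then [u]_S = Q [u]_G = [-1, 12, -6].

[-1, 12, -6]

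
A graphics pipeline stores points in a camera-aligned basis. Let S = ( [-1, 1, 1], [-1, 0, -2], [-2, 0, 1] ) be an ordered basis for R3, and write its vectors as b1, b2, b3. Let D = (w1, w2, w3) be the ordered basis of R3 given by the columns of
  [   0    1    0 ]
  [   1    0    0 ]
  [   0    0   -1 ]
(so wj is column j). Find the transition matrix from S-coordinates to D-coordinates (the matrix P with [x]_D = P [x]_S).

[[1, 0, 0], [-1, -1, -2], [-1, 2, -1]]

Let M have columns bj and N have columns wj. Then for every x, N [x]_D = x = M [x]_S, so P = N^(-1) M.
Since det N = 1, N^(-1) has integer entries; multiplying gives P = [[1, 0, 0], [-1, -1, -2], [-1, 2, -1]].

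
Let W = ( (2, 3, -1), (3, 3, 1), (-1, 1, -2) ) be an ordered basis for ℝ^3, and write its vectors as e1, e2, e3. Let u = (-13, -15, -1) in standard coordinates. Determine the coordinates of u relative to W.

(-2, -3, 0)

[u]_W is the unique c with M c = u, where M has columns e1, ..., e3.
Solving this 3x3 system gives c = (-2, -3, 0).
Check: -2e1 - 3e2 + 0·e3 = (-13, -15, -1).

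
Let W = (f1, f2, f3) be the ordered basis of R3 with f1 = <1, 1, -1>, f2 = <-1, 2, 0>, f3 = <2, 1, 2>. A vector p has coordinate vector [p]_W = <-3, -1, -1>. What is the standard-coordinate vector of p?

<-4, -6, 1>

By definition p = -3f1 - f2 - f3.
Summing componentwise gives <-4, -6, 1>.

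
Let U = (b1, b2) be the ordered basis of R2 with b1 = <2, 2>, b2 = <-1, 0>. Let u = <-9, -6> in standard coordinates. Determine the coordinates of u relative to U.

[u]_U is the unique c with M c = u, where M has columns b1, b2.
System: 2c_1 - c_2 = -9, 2c_1 + 0c_2 = -6; solving gives c_1 = -3, c_2 = 3.
Check: -3b1 + 3b2 = <-9, -6>.

<-3, 3>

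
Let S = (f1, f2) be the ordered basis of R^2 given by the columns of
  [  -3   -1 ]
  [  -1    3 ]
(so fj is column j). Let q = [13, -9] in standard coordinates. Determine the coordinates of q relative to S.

[-3, -4]

Write q = c_1 f1 + c_2 f2 and solve for the c_i.
System: -3c_1 - c_2 = 13, -c_1 + 3c_2 = -9; solving gives c_1 = -3, c_2 = -4.
Check: -3f1 - 4f2 = [13, -9].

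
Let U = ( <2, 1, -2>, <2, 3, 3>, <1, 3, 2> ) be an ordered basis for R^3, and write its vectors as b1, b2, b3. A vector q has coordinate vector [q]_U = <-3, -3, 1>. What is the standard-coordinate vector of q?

<-11, -9, -1>

By definition q = -3b1 - 3b2 + b3.
Summing componentwise gives <-11, -9, -1>.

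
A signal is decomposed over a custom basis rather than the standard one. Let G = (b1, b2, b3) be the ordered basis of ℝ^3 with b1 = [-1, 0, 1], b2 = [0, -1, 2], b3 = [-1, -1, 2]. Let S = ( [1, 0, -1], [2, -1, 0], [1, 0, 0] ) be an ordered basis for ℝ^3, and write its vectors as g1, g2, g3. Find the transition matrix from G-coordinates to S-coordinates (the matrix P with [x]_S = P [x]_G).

[[-1, -2, -2], [0, 1, 1], [0, 0, -1]]

Let M have columns bj and N have columns gj. Then for every x, N [x]_S = x = M [x]_G, so P = N^(-1) M.
Since det N = -1, N^(-1) has integer entries; multiplying gives P = [[-1, -2, -2], [0, 1, 1], [0, 0, -1]].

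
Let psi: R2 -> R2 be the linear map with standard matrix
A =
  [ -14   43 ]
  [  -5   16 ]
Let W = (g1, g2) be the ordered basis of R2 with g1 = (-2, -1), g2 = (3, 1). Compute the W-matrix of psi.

[[3, -2], [-3, -1]]

The j-th column of [psi]_W is [psi(gj)]_W.
psi(g1) = A g1 = (-15, -6) = 3g1 - 3g2, so column 1 is (3, -3).
Repeating for g2 and assembling the columns gives [[3, -2], [-3, -1]].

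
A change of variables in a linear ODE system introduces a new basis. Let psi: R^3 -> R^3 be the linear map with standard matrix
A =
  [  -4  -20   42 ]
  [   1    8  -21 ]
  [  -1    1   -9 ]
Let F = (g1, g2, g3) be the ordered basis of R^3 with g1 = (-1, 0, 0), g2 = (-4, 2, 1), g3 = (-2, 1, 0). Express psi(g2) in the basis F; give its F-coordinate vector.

Column 2 of [psi]_F is the F-coordinate vector of psi(g2).
In standard coordinates psi(g2) = A g2 = (18, -9, -3).
Converting to F: (18, -9, -3) = 0·g1 - 3g2 - 3g3, so the coordinate vector is (0, -3, -3).

(0, -3, -3)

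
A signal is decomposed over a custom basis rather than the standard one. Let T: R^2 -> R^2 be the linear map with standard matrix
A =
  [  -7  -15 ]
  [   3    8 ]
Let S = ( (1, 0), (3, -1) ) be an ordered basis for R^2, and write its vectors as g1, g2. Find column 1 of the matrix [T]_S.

(2, -3)

Compute T(g1) = A g1 = (-7, 3) in standard coordinates.
Then write this in S-coordinates: solve for y in y_1 g1 + y_2 g2 = (-7, 3).
This gives y = (2, -3), which is column 1 of [T]_S.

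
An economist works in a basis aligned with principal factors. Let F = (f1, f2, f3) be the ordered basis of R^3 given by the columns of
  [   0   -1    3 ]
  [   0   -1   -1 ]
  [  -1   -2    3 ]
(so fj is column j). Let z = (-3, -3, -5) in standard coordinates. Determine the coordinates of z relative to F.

(-1, 3, 0)

[z]_F is the unique c with M c = z, where M has columns f1, ..., f3.
Gaussian elimination on [M | z] yields c = (-1, 3, 0).
Check: -f1 + 3f2 + 0·f3 = (-3, -3, -5).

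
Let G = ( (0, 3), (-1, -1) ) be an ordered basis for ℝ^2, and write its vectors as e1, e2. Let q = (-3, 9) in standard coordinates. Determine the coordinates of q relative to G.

(4, 3)

Write q = c_1 e1 + c_2 e2 and solve for the c_i.
System: 0c_1 - c_2 = -3, 3c_1 - c_2 = 9; solving gives c_1 = 4, c_2 = 3.
Check: 4e1 + 3e2 = (-3, 9).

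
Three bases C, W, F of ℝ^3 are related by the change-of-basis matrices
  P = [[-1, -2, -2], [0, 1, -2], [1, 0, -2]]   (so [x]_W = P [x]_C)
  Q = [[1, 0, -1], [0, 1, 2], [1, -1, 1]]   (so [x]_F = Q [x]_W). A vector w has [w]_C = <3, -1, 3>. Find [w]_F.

First [w]_W = P [w]_C = <-7, -7, -3>.
Then [w]_F = Q [w]_W = <-4, -13, -3>.

<-4, -13, -3>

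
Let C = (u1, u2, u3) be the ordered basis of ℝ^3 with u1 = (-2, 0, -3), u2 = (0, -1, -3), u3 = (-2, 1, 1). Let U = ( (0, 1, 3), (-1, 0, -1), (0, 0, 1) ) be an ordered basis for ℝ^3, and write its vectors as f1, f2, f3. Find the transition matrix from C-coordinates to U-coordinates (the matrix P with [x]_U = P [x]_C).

Column j of P is [uj]_U, since P maps C-coordinates to U-coordinates.
Expressing u1 in U: u1 = 0·f1 + 2f2 - f3, so column 1 of P is (0, 2, -1).
Doing the same for each uj gives P = [[0, -1, 1], [2, 0, 2], [-1, 0, 0]].

[[0, -1, 1], [2, 0, 2], [-1, 0, 0]]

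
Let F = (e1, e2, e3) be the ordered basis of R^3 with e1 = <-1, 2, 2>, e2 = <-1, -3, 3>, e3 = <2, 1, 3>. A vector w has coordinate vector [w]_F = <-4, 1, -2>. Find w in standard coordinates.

By definition w = -4e1 + e2 - 2e3.
Summing componentwise gives <-1, -13, -11>.

<-1, -13, -11>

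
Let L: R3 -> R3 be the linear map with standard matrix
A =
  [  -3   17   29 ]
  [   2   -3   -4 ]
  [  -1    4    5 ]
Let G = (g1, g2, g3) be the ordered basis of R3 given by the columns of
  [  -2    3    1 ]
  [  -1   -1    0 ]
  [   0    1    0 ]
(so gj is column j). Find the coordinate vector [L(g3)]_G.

Column 3 of [L]_G is the G-coordinate vector of L(g3).
In standard coordinates L(g3) = A g3 = <-3, 2, -1>.
Converting to G: <-3, 2, -1> = -g1 - g2 - 2g3, so the coordinate vector is <-1, -1, -2>.

<-1, -1, -2>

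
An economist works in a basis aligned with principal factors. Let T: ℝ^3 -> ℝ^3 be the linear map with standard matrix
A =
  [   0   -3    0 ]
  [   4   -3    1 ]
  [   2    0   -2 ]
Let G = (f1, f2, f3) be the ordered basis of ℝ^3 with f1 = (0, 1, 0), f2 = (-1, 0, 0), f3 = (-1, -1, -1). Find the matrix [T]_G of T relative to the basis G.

With P the matrix whose columns are f1, ..., f3, [T]_G = P^(-1) A P.
Column by column: T(f1) = A f1 = (-3, -3, 0); its G-coordinates (-3, 3, 0) give column 1.
Continuing for each basis vector yields [T]_G = [[-3, -2, -2], [3, -2, -3], [0, 2, 0]].

[[-3, -2, -2], [3, -2, -3], [0, 2, 0]]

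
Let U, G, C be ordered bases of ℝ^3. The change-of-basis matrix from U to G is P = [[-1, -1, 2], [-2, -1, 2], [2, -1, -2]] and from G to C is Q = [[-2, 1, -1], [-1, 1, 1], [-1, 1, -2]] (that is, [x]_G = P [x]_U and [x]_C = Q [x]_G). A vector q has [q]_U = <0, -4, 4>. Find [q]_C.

Apply P to get G-coordinates <12, 12, -4>, then Q to get C-coordinates.
The result is [q]_C = <-8, -4, 8>.

<-8, -4, 8>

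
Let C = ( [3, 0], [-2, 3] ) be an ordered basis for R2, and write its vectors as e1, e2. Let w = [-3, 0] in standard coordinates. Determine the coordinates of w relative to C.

We seek scalars with c_1 e1 + c_2 e2 = w; equivalently solve M c = w where the columns of M are e1, e2.
System: 3c_1 - 2c_2 = -3, 0c_1 + 3c_2 = 0; solving gives c_1 = -1, c_2 = 0.
Check: -e1 + 0·e2 = [-3, 0].

[-1, 0]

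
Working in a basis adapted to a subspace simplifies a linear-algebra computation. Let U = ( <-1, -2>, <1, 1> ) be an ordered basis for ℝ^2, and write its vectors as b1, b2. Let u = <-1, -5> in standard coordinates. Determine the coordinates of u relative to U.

Write u = c_1 b1 + c_2 b2 and solve for the c_i.
System: -c_1 + c_2 = -1, -2c_1 + c_2 = -5; solving gives c_1 = 4, c_2 = 3.
Check: 4b1 + 3b2 = <-1, -5>.

<4, 3>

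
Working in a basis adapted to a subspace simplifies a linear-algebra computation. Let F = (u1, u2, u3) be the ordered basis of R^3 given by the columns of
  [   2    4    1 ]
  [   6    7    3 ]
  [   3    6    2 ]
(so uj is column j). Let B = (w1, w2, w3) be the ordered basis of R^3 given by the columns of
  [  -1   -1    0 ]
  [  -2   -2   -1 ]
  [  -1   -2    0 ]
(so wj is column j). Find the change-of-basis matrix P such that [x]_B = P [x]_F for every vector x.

[[-1, -2, 0], [-1, -2, -1], [-2, 1, -1]]

Column j of P is [uj]_B, since P maps F-coordinates to B-coordinates.
Expressing u1 in B: u1 = -w1 - w2 - 2w3, so column 1 of P is [-1, -1, -2].
Doing the same for each uj gives P = [[-1, -2, 0], [-1, -2, -1], [-2, 1, -1]].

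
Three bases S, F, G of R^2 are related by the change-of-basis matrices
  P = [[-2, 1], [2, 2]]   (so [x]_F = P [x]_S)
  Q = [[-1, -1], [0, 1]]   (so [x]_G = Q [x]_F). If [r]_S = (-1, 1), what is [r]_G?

First [r]_F = P [r]_S = (3, 0).
Then [r]_G = Q [r]_F = (-3, 0).

(-3, 0)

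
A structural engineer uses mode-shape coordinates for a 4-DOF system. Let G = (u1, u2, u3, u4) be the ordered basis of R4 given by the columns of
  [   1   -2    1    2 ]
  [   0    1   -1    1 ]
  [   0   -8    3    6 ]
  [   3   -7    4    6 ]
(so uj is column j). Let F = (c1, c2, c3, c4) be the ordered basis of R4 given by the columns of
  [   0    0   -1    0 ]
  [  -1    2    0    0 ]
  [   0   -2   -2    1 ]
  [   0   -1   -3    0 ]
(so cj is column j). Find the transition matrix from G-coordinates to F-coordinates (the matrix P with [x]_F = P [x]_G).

[[0, 1, -1, -1], [0, 1, -1, 0], [-1, 2, -1, -2], [-2, -2, -1, 2]]

Take x = uj: its G-coordinates are the j-th standard unit vector, so P e_j — column j of P — equals [uj]_F.
u1 = 0·c1 + 0·c2 - c3 - 2c4, giving column 1 = <0, 0, -1, -2>; repeating for each j gives P = [[0, 1, -1, -1], [0, 1, -1, 0], [-1, 2, -1, -2], [-2, -2, -1, 2]].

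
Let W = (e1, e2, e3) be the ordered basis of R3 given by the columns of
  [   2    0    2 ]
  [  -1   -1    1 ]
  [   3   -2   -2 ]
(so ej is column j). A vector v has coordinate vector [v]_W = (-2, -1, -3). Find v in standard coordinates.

By definition v = -2e1 - e2 - 3e3.
Summing componentwise gives (-10, 0, 2).

(-10, 0, 2)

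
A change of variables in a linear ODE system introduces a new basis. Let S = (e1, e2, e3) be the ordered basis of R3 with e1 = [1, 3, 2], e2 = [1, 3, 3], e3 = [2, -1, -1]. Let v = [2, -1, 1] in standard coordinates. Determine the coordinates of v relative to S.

[-2, 2, 1]

[v]_S is the unique c with M c = v, where M has columns e1, ..., e3.
Solving this 3x3 system gives c = (-2, 2, 1).
Check: -2e1 + 2e2 + e3 = [2, -1, 1].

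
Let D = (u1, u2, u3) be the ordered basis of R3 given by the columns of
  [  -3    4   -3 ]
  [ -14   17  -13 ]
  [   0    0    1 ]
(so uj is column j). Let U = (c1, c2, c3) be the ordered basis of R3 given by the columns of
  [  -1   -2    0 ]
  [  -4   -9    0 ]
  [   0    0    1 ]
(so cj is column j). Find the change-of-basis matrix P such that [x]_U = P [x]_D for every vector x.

Take x = uj: its D-coordinates are the j-th standard unit vector, so P e_j — column j of P — equals [uj]_U.
u1 = -c1 + 2c2 + 0·c3, giving column 1 = (-1, 2, 0); repeating for each j gives P = [[-1, -2, 1], [2, -1, 1], [0, 0, 1]].

[[-1, -2, 1], [2, -1, 1], [0, 0, 1]]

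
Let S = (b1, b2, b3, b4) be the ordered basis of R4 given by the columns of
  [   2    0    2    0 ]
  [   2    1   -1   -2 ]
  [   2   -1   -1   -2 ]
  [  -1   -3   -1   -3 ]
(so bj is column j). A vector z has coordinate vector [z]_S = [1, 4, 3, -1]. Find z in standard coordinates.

[8, 5, -3, -13]

The coordinates say z = b1 + 4b2 + 3b3 - b4; adding the scaled basis vectors gives [8, 5, -3, -13].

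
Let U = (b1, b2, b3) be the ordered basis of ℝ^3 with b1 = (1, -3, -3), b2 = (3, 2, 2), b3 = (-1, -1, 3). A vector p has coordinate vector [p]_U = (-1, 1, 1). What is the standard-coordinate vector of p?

The coordinates say p = -b1 + b2 + b3; adding the scaled basis vectors gives (1, 4, 8).

(1, 4, 8)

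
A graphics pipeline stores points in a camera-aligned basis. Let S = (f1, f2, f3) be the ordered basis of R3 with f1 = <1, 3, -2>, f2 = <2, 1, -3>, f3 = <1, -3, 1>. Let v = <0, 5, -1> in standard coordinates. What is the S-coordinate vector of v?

Write v = c_1 f1 + ... + c_3 f3 and solve for the c_i.
Solving this 3x3 system gives c = (2, -1, 0).
Check: 2f1 - f2 + 0·f3 = <0, 5, -1>.

<2, -1, 0>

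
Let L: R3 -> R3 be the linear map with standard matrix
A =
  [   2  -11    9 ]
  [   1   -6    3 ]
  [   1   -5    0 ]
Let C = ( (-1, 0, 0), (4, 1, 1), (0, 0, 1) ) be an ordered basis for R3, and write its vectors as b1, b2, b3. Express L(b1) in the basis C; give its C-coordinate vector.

(-2, -1, 0)

Compute L(b1) = A b1 = (-2, -1, -1) in standard coordinates.
Then write this in C-coordinates: solve for y in y_1 b1 + ... + y_3 b3 = (-2, -1, -1).
This gives y = (-2, -1, 0), which is column 1 of [L]_C.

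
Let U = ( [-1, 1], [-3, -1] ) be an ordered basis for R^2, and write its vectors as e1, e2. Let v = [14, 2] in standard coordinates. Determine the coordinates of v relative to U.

[-2, -4]

[v]_U is the unique c with M c = v, where M has columns e1, e2.
System: -c_1 - 3c_2 = 14, c_1 - c_2 = 2; solving gives c_1 = -2, c_2 = -4.
Check: -2e1 - 4e2 = [14, 2].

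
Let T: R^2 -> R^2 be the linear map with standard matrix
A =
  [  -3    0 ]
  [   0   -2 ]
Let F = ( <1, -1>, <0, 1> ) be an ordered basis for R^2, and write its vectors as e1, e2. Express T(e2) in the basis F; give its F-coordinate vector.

<0, -2>

Column 2 of [T]_F is the F-coordinate vector of T(e2).
In standard coordinates T(e2) = A e2 = <0, -2>.
Converting to F: <0, -2> = 0·e1 - 2e2, so the coordinate vector is <0, -2>.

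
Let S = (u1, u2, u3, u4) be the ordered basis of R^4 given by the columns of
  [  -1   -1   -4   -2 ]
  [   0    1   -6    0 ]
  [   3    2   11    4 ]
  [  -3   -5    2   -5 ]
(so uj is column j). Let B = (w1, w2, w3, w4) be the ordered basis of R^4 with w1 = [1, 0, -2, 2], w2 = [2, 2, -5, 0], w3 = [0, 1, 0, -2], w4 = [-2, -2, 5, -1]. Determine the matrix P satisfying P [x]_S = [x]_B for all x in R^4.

[[1, -1, 2, -2], [0, 1, -1, 1], [2, 1, 0, 0], [1, 1, 2, 1]]

Take x = uj: its S-coordinates are the j-th standard unit vector, so P e_j — column j of P — equals [uj]_B.
u1 = w1 + 0·w2 + 2w3 + w4, giving column 1 = [1, 0, 2, 1]; repeating for each j gives P = [[1, -1, 2, -2], [0, 1, -1, 1], [2, 1, 0, 0], [1, 1, 2, 1]].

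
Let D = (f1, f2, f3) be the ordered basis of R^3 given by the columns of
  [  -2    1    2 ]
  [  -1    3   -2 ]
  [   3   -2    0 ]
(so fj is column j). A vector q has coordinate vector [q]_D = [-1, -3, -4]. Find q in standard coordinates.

[-9, 0, 3]

By definition q = -f1 - 3f2 - 4f3.
Summing componentwise gives [-9, 0, 3].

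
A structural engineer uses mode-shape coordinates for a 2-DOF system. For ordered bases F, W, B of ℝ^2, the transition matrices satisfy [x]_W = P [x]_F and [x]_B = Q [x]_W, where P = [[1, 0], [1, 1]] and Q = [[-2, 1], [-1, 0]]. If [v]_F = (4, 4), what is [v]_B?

(0, -4)

First [v]_W = P [v]_F = (4, 8).
Then [v]_B = Q [v]_W = (0, -4).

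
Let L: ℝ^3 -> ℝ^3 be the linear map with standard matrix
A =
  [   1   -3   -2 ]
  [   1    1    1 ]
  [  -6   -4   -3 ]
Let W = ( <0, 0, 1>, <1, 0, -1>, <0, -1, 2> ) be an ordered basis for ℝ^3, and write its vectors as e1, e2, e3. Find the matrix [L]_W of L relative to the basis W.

[[-3, 0, -1], [-2, 3, -1], [-1, 0, -1]]

Let P have columns e1, ..., e3. Then [L]_W = P^(-1) A P.
Here det P = -1, so P^(-1) is integer; computing A P first and then P^(-1)(A P) gives [[-3, 0, -1], [-2, 3, -1], [-1, 0, -1]].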